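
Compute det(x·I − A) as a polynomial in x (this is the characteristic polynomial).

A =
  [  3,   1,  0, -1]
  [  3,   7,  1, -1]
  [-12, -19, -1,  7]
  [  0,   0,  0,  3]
x^4 - 12*x^3 + 54*x^2 - 108*x + 81

Expanding det(x·I − A) (e.g. by cofactor expansion or by noting that A is similar to its Jordan form J, which has the same characteristic polynomial as A) gives
  χ_A(x) = x^4 - 12*x^3 + 54*x^2 - 108*x + 81
which factors as (x - 3)^4. The eigenvalues (with algebraic multiplicities) are λ = 3 with multiplicity 4.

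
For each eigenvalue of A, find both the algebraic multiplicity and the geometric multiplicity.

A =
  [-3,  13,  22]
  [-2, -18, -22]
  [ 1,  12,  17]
λ = -5: alg = 2, geom = 1; λ = 6: alg = 1, geom = 1

Step 1 — factor the characteristic polynomial to read off the algebraic multiplicities:
  χ_A(x) = (x - 6)*(x + 5)^2

Step 2 — compute geometric multiplicities via the rank-nullity identity g(λ) = n − rank(A − λI):
  rank(A − (-5)·I) = 2, so dim ker(A − (-5)·I) = n − 2 = 1
  rank(A − (6)·I) = 2, so dim ker(A − (6)·I) = n − 2 = 1

Summary:
  λ = -5: algebraic multiplicity = 2, geometric multiplicity = 1
  λ = 6: algebraic multiplicity = 1, geometric multiplicity = 1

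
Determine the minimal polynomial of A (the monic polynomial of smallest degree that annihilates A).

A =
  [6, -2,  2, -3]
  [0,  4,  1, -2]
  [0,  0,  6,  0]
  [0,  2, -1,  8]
x^3 - 18*x^2 + 108*x - 216

The characteristic polynomial is χ_A(x) = (x - 6)^4, so the eigenvalues are known. The minimal polynomial is
  m_A(x) = Π_λ (x − λ)^{k_λ}
where k_λ is the size of the *largest* Jordan block for λ (equivalently, the smallest k with (A − λI)^k v = 0 for every generalised eigenvector v of λ).

  λ = 6: largest Jordan block has size 3, contributing (x − 6)^3

So m_A(x) = (x - 6)^3 = x^3 - 18*x^2 + 108*x - 216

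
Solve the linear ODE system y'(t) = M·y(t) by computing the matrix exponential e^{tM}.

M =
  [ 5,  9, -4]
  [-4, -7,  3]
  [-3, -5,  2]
e^{tM} =
  [t^2/2 + 5*t + 1, t^2 + 9*t, -t^2/2 - 4*t]
  [-t^2/2 - 4*t, -t^2 - 7*t + 1, t^2/2 + 3*t]
  [-t^2/2 - 3*t, -t^2 - 5*t, t^2/2 + 2*t + 1]

Strategy: write M = P · J · P⁻¹ where J is a Jordan canonical form, so e^{tM} = P · e^{tJ} · P⁻¹, and e^{tJ} can be computed block-by-block.

M has Jordan form
J =
  [0, 1, 0]
  [0, 0, 1]
  [0, 0, 0]
(up to reordering of blocks).

Per-block formulas:
  For a 3×3 Jordan block J_3(0): exp(t · J_3(0)) = e^(0t)·(I + t·N + (t^2/2)·N^2), where N is the 3×3 nilpotent shift.

After assembling e^{tJ} and conjugating by P, we get:

e^{tM} =
  [t^2/2 + 5*t + 1, t^2 + 9*t, -t^2/2 - 4*t]
  [-t^2/2 - 4*t, -t^2 - 7*t + 1, t^2/2 + 3*t]
  [-t^2/2 - 3*t, -t^2 - 5*t, t^2/2 + 2*t + 1]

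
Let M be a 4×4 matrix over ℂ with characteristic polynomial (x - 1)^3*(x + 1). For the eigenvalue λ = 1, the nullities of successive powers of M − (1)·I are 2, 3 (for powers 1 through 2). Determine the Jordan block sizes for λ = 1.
Block sizes for λ = 1: [2, 1]

From the dimensions of kernels of powers, the number of Jordan blocks of size at least j is d_j − d_{j−1} where d_j = dim ker(N^j) (with d_0 = 0). Computing the differences gives [2, 1].
The number of blocks of size exactly k is (#blocks of size ≥ k) − (#blocks of size ≥ k + 1), so the partition is: 1 block(s) of size 1, 1 block(s) of size 2.
In nonincreasing order the block sizes are [2, 1].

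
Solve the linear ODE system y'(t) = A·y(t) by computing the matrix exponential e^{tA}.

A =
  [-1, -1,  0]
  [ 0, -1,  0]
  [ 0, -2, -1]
e^{tA} =
  [exp(-t), -t*exp(-t), 0]
  [0, exp(-t), 0]
  [0, -2*t*exp(-t), exp(-t)]

Strategy: write A = P · J · P⁻¹ where J is a Jordan canonical form, so e^{tA} = P · e^{tJ} · P⁻¹, and e^{tJ} can be computed block-by-block.

A has Jordan form
J =
  [-1,  1,  0]
  [ 0, -1,  0]
  [ 0,  0, -1]
(up to reordering of blocks).

Per-block formulas:
  For a 2×2 Jordan block J_2(-1): exp(t · J_2(-1)) = e^(-1t)·(I + t·N), where N is the 2×2 nilpotent shift.
  For a 1×1 block at λ = -1: exp(t · [-1]) = [e^(-1t)].

After assembling e^{tJ} and conjugating by P, we get:

e^{tA} =
  [exp(-t), -t*exp(-t), 0]
  [0, exp(-t), 0]
  [0, -2*t*exp(-t), exp(-t)]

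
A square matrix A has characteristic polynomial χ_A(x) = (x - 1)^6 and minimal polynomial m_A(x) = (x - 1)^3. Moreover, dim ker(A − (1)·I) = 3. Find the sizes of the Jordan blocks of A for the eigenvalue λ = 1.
Block sizes for λ = 1: [3, 2, 1]

Step 1 — from the characteristic polynomial, algebraic multiplicity of λ = 1 is 6. From dim ker(A − (1)·I) = 3, there are exactly 3 Jordan blocks for λ = 1.
Step 2 — from the minimal polynomial, the factor (x − 1)^3 tells us the largest block for λ = 1 has size 3.
Step 3 — with total size 6, 3 blocks, and largest block 3, the block sizes (in nonincreasing order) are [3, 2, 1].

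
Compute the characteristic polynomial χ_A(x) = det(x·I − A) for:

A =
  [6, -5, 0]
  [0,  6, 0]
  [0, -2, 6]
x^3 - 18*x^2 + 108*x - 216

Expanding det(x·I − A) (e.g. by cofactor expansion or by noting that A is similar to its Jordan form J, which has the same characteristic polynomial as A) gives
  χ_A(x) = x^3 - 18*x^2 + 108*x - 216
which factors as (x - 6)^3. The eigenvalues (with algebraic multiplicities) are λ = 6 with multiplicity 3.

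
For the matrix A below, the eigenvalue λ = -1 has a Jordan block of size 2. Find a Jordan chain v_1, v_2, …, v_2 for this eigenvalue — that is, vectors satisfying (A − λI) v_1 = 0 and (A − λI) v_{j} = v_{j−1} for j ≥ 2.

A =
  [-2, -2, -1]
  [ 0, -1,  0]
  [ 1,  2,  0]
A Jordan chain for λ = -1 of length 2:
v_1 = (-1, 0, 1)ᵀ
v_2 = (1, 0, 0)ᵀ

Let N = A − (-1)·I. We want v_2 with N^2 v_2 = 0 but N^1 v_2 ≠ 0; then v_{j-1} := N · v_j for j = 2, …, 2.

Pick v_2 = (1, 0, 0)ᵀ.
Then v_1 = N · v_2 = (-1, 0, 1)ᵀ.

Sanity check: (A − (-1)·I) v_1 = (0, 0, 0)ᵀ = 0. ✓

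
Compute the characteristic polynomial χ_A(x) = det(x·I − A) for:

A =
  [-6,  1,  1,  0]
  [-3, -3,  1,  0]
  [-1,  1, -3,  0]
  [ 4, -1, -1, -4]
x^4 + 16*x^3 + 96*x^2 + 256*x + 256

Expanding det(x·I − A) (e.g. by cofactor expansion or by noting that A is similar to its Jordan form J, which has the same characteristic polynomial as A) gives
  χ_A(x) = x^4 + 16*x^3 + 96*x^2 + 256*x + 256
which factors as (x + 4)^4. The eigenvalues (with algebraic multiplicities) are λ = -4 with multiplicity 4.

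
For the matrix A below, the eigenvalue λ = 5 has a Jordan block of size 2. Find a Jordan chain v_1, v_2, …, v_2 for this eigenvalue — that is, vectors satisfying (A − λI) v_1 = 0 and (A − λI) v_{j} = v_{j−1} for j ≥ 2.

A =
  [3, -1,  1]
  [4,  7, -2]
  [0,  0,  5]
A Jordan chain for λ = 5 of length 2:
v_1 = (-2, 4, 0)ᵀ
v_2 = (1, 0, 0)ᵀ

Let N = A − (5)·I. We want v_2 with N^2 v_2 = 0 but N^1 v_2 ≠ 0; then v_{j-1} := N · v_j for j = 2, …, 2.

Pick v_2 = (1, 0, 0)ᵀ.
Then v_1 = N · v_2 = (-2, 4, 0)ᵀ.

Sanity check: (A − (5)·I) v_1 = (0, 0, 0)ᵀ = 0. ✓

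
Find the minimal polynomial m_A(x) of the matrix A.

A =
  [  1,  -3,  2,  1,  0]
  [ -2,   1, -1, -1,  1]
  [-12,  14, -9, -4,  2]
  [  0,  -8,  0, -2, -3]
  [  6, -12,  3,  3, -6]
x^3 + 9*x^2 + 27*x + 27

The characteristic polynomial is χ_A(x) = (x + 3)^5, so the eigenvalues are known. The minimal polynomial is
  m_A(x) = Π_λ (x − λ)^{k_λ}
where k_λ is the size of the *largest* Jordan block for λ (equivalently, the smallest k with (A − λI)^k v = 0 for every generalised eigenvector v of λ).

  λ = -3: largest Jordan block has size 3, contributing (x + 3)^3

So m_A(x) = (x + 3)^3 = x^3 + 9*x^2 + 27*x + 27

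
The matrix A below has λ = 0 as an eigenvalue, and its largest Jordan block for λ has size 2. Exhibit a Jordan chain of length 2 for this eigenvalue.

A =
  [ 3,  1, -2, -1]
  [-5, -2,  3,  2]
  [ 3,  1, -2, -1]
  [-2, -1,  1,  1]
A Jordan chain for λ = 0 of length 2:
v_1 = (3, -5, 3, -2)ᵀ
v_2 = (1, 0, 0, 0)ᵀ

Let N = A − (0)·I. We want v_2 with N^2 v_2 = 0 but N^1 v_2 ≠ 0; then v_{j-1} := N · v_j for j = 2, …, 2.

Pick v_2 = (1, 0, 0, 0)ᵀ.
Then v_1 = N · v_2 = (3, -5, 3, -2)ᵀ.

Sanity check: (A − (0)·I) v_1 = (0, 0, 0, 0)ᵀ = 0. ✓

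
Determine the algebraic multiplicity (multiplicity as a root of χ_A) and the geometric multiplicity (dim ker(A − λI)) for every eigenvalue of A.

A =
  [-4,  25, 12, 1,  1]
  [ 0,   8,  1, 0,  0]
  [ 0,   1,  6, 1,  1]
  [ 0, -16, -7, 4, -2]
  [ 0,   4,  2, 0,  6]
λ = -4: alg = 1, geom = 1; λ = 6: alg = 4, geom = 2

Step 1 — factor the characteristic polynomial to read off the algebraic multiplicities:
  χ_A(x) = (x - 6)^4*(x + 4)

Step 2 — compute geometric multiplicities via the rank-nullity identity g(λ) = n − rank(A − λI):
  rank(A − (-4)·I) = 4, so dim ker(A − (-4)·I) = n − 4 = 1
  rank(A − (6)·I) = 3, so dim ker(A − (6)·I) = n − 3 = 2

Summary:
  λ = -4: algebraic multiplicity = 1, geometric multiplicity = 1
  λ = 6: algebraic multiplicity = 4, geometric multiplicity = 2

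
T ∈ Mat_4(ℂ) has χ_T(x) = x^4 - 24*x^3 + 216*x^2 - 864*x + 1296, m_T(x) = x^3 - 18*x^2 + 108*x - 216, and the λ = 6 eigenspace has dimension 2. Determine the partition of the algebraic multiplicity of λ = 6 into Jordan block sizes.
Block sizes for λ = 6: [3, 1]

Step 1 — from the characteristic polynomial, algebraic multiplicity of λ = 6 is 4. From dim ker(T − (6)·I) = 2, there are exactly 2 Jordan blocks for λ = 6.
Step 2 — from the minimal polynomial, the factor (x − 6)^3 tells us the largest block for λ = 6 has size 3.
Step 3 — with total size 4, 2 blocks, and largest block 3, the block sizes (in nonincreasing order) are [3, 1].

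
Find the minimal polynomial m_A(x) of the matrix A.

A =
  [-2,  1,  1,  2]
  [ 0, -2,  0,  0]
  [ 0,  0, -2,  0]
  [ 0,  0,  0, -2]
x^2 + 4*x + 4

The characteristic polynomial is χ_A(x) = (x + 2)^4, so the eigenvalues are known. The minimal polynomial is
  m_A(x) = Π_λ (x − λ)^{k_λ}
where k_λ is the size of the *largest* Jordan block for λ (equivalently, the smallest k with (A − λI)^k v = 0 for every generalised eigenvector v of λ).

  λ = -2: largest Jordan block has size 2, contributing (x + 2)^2

So m_A(x) = (x + 2)^2 = x^2 + 4*x + 4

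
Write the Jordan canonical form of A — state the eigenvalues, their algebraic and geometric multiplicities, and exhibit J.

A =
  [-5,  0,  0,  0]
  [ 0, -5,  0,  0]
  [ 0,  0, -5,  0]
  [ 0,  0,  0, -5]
J_1(-5) ⊕ J_1(-5) ⊕ J_1(-5) ⊕ J_1(-5)

The characteristic polynomial is
  det(x·I − A) = x^4 + 20*x^3 + 150*x^2 + 500*x + 625 = (x + 5)^4

Eigenvalues and multiplicities (the geometric multiplicity of λ is n − rank(A − λI), which equals the number of Jordan blocks for λ):
  λ = -5: algebraic multiplicity = 4, geometric multiplicity = 4

Determining the block sizes for each eigenvalue:
  λ = -5: gm = am = 4, so every block has size 1 → block sizes [1, 1, 1, 1]

Assembling the blocks gives a Jordan form
J =
  [-5,  0,  0,  0]
  [ 0, -5,  0,  0]
  [ 0,  0, -5,  0]
  [ 0,  0,  0, -5]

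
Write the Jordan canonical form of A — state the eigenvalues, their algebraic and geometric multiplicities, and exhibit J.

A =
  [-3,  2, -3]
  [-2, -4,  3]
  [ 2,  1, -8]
J_3(-5)

The characteristic polynomial is
  det(x·I − A) = x^3 + 15*x^2 + 75*x + 125 = (x + 5)^3

Eigenvalues and multiplicities (the geometric multiplicity of λ is n − rank(A − λI), which equals the number of Jordan blocks for λ):
  λ = -5: algebraic multiplicity = 3, geometric multiplicity = 1

Determining the block sizes for each eigenvalue:
  λ = -5: one block (gm = 1), so the single block has size am = 3 → block sizes [3]

Assembling the blocks gives a Jordan form
J =
  [-5,  1,  0]
  [ 0, -5,  1]
  [ 0,  0, -5]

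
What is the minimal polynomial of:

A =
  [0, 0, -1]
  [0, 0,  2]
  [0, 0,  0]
x^2

The characteristic polynomial is χ_A(x) = x^3, so the eigenvalues are known. The minimal polynomial is
  m_A(x) = Π_λ (x − λ)^{k_λ}
where k_λ is the size of the *largest* Jordan block for λ (equivalently, the smallest k with (A − λI)^k v = 0 for every generalised eigenvector v of λ).

  λ = 0: largest Jordan block has size 2, contributing (x − 0)^2

So m_A(x) = x^2 = x^2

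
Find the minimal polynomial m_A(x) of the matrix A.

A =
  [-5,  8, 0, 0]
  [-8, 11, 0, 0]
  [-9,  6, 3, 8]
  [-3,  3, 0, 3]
x^2 - 6*x + 9

The characteristic polynomial is χ_A(x) = (x - 3)^4, so the eigenvalues are known. The minimal polynomial is
  m_A(x) = Π_λ (x − λ)^{k_λ}
where k_λ is the size of the *largest* Jordan block for λ (equivalently, the smallest k with (A − λI)^k v = 0 for every generalised eigenvector v of λ).

  λ = 3: largest Jordan block has size 2, contributing (x − 3)^2

So m_A(x) = (x - 3)^2 = x^2 - 6*x + 9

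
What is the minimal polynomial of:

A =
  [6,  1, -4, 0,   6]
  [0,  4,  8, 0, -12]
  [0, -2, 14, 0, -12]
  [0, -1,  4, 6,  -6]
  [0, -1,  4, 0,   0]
x^2 - 12*x + 36

The characteristic polynomial is χ_A(x) = (x - 6)^5, so the eigenvalues are known. The minimal polynomial is
  m_A(x) = Π_λ (x − λ)^{k_λ}
where k_λ is the size of the *largest* Jordan block for λ (equivalently, the smallest k with (A − λI)^k v = 0 for every generalised eigenvector v of λ).

  λ = 6: largest Jordan block has size 2, contributing (x − 6)^2

So m_A(x) = (x - 6)^2 = x^2 - 12*x + 36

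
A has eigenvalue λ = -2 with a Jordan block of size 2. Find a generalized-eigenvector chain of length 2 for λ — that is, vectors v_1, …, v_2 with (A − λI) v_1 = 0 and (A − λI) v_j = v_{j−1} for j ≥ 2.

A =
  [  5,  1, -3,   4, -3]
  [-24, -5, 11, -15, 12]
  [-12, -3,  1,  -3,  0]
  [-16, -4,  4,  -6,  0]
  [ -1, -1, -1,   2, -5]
A Jordan chain for λ = -2 of length 2:
v_1 = (7, -24, -12, -16, -1)ᵀ
v_2 = (1, 0, 0, 0, 0)ᵀ

Let N = A − (-2)·I. We want v_2 with N^2 v_2 = 0 but N^1 v_2 ≠ 0; then v_{j-1} := N · v_j for j = 2, …, 2.

Pick v_2 = (1, 0, 0, 0, 0)ᵀ.
Then v_1 = N · v_2 = (7, -24, -12, -16, -1)ᵀ.

Sanity check: (A − (-2)·I) v_1 = (0, 0, 0, 0, 0)ᵀ = 0. ✓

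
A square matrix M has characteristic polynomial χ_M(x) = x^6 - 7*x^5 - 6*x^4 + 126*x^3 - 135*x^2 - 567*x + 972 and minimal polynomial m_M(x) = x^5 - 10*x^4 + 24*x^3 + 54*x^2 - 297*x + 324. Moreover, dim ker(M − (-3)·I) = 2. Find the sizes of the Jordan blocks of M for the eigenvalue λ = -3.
Block sizes for λ = -3: [1, 1]

Step 1 — from the characteristic polynomial, algebraic multiplicity of λ = -3 is 2. From dim ker(M − (-3)·I) = 2, there are exactly 2 Jordan blocks for λ = -3.
Step 2 — from the minimal polynomial, the factor (x + 3) tells us the largest block for λ = -3 has size 1.
Step 3 — with total size 2, 2 blocks, and largest block 1, the block sizes (in nonincreasing order) are [1, 1].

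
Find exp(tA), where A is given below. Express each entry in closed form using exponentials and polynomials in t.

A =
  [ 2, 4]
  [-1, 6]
e^{tA} =
  [-2*t*exp(4*t) + exp(4*t), 4*t*exp(4*t)]
  [-t*exp(4*t), 2*t*exp(4*t) + exp(4*t)]

Strategy: write A = P · J · P⁻¹ where J is a Jordan canonical form, so e^{tA} = P · e^{tJ} · P⁻¹, and e^{tJ} can be computed block-by-block.

A has Jordan form
J =
  [4, 1]
  [0, 4]
(up to reordering of blocks).

Per-block formulas:
  For a 2×2 Jordan block J_2(4): exp(t · J_2(4)) = e^(4t)·(I + t·N), where N is the 2×2 nilpotent shift.

After assembling e^{tJ} and conjugating by P, we get:

e^{tA} =
  [-2*t*exp(4*t) + exp(4*t), 4*t*exp(4*t)]
  [-t*exp(4*t), 2*t*exp(4*t) + exp(4*t)]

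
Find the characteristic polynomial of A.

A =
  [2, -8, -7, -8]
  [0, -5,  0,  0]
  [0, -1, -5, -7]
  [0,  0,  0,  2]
x^4 + 6*x^3 - 11*x^2 - 60*x + 100

Expanding det(x·I − A) (e.g. by cofactor expansion or by noting that A is similar to its Jordan form J, which has the same characteristic polynomial as A) gives
  χ_A(x) = x^4 + 6*x^3 - 11*x^2 - 60*x + 100
which factors as (x - 2)^2*(x + 5)^2. The eigenvalues (with algebraic multiplicities) are λ = -5 with multiplicity 2, λ = 2 with multiplicity 2.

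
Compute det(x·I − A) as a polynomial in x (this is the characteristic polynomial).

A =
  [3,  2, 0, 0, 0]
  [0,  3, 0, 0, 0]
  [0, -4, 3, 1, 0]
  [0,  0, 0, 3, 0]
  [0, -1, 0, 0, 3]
x^5 - 15*x^4 + 90*x^3 - 270*x^2 + 405*x - 243

Expanding det(x·I − A) (e.g. by cofactor expansion or by noting that A is similar to its Jordan form J, which has the same characteristic polynomial as A) gives
  χ_A(x) = x^5 - 15*x^4 + 90*x^3 - 270*x^2 + 405*x - 243
which factors as (x - 3)^5. The eigenvalues (with algebraic multiplicities) are λ = 3 with multiplicity 5.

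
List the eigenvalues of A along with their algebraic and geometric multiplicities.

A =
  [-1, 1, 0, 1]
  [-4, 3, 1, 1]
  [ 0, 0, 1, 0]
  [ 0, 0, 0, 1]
λ = 1: alg = 4, geom = 2

Step 1 — factor the characteristic polynomial to read off the algebraic multiplicities:
  χ_A(x) = (x - 1)^4

Step 2 — compute geometric multiplicities via the rank-nullity identity g(λ) = n − rank(A − λI):
  rank(A − (1)·I) = 2, so dim ker(A − (1)·I) = n − 2 = 2

Summary:
  λ = 1: algebraic multiplicity = 4, geometric multiplicity = 2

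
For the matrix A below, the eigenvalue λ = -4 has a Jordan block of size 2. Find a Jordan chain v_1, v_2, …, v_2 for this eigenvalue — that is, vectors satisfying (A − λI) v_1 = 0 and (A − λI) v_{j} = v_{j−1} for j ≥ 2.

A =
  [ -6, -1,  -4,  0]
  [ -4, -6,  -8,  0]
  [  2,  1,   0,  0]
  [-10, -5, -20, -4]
A Jordan chain for λ = -4 of length 2:
v_1 = (-2, -4, 2, -10)ᵀ
v_2 = (1, 0, 0, 0)ᵀ

Let N = A − (-4)·I. We want v_2 with N^2 v_2 = 0 but N^1 v_2 ≠ 0; then v_{j-1} := N · v_j for j = 2, …, 2.

Pick v_2 = (1, 0, 0, 0)ᵀ.
Then v_1 = N · v_2 = (-2, -4, 2, -10)ᵀ.

Sanity check: (A − (-4)·I) v_1 = (0, 0, 0, 0)ᵀ = 0. ✓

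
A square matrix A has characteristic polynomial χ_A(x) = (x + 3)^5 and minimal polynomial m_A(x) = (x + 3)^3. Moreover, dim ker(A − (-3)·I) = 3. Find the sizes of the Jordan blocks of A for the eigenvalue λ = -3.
Block sizes for λ = -3: [3, 1, 1]

Step 1 — from the characteristic polynomial, algebraic multiplicity of λ = -3 is 5. From dim ker(A − (-3)·I) = 3, there are exactly 3 Jordan blocks for λ = -3.
Step 2 — from the minimal polynomial, the factor (x + 3)^3 tells us the largest block for λ = -3 has size 3.
Step 3 — with total size 5, 3 blocks, and largest block 3, the block sizes (in nonincreasing order) are [3, 1, 1].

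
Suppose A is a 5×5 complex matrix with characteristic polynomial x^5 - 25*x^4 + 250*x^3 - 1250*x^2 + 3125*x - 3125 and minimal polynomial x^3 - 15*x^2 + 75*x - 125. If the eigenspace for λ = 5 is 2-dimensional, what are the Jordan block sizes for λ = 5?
Block sizes for λ = 5: [3, 2]

Step 1 — from the characteristic polynomial, algebraic multiplicity of λ = 5 is 5. From dim ker(A − (5)·I) = 2, there are exactly 2 Jordan blocks for λ = 5.
Step 2 — from the minimal polynomial, the factor (x − 5)^3 tells us the largest block for λ = 5 has size 3.
Step 3 — with total size 5, 2 blocks, and largest block 3, the block sizes (in nonincreasing order) are [3, 2].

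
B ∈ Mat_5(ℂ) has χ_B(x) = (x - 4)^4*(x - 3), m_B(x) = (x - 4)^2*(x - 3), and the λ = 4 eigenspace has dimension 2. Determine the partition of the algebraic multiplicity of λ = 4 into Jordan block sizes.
Block sizes for λ = 4: [2, 2]

Step 1 — from the characteristic polynomial, algebraic multiplicity of λ = 4 is 4. From dim ker(B − (4)·I) = 2, there are exactly 2 Jordan blocks for λ = 4.
Step 2 — from the minimal polynomial, the factor (x − 4)^2 tells us the largest block for λ = 4 has size 2.
Step 3 — with total size 4, 2 blocks, and largest block 2, the block sizes (in nonincreasing order) are [2, 2].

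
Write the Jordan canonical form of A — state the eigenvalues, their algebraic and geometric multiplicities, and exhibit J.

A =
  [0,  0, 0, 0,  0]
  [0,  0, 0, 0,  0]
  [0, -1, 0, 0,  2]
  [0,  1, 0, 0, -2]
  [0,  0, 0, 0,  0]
J_2(0) ⊕ J_1(0) ⊕ J_1(0) ⊕ J_1(0)

The characteristic polynomial is
  det(x·I − A) = x^5

Eigenvalues and multiplicities (the geometric multiplicity of λ is n − rank(A − λI), which equals the number of Jordan blocks for λ):
  λ = 0: algebraic multiplicity = 5, geometric multiplicity = 4

Determining the block sizes for each eigenvalue:
  λ = 0: 4 blocks summing to 5 forces exactly one block of size 2 and the rest size 1 → block sizes [2, 1, 1, 1]

Assembling the blocks gives a Jordan form
J =
  [0, 1, 0, 0, 0]
  [0, 0, 0, 0, 0]
  [0, 0, 0, 0, 0]
  [0, 0, 0, 0, 0]
  [0, 0, 0, 0, 0]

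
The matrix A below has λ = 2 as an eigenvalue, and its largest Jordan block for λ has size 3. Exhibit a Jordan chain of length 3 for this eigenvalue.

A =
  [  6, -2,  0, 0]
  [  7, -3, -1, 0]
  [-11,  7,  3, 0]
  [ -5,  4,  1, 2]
A Jordan chain for λ = 2 of length 3:
v_1 = (2, 4, -6, -3)ᵀ
v_2 = (4, 7, -11, -5)ᵀ
v_3 = (1, 0, 0, 0)ᵀ

Let N = A − (2)·I. We want v_3 with N^3 v_3 = 0 but N^2 v_3 ≠ 0; then v_{j-1} := N · v_j for j = 3, …, 2.

Pick v_3 = (1, 0, 0, 0)ᵀ.
Then v_2 = N · v_3 = (4, 7, -11, -5)ᵀ.
Then v_1 = N · v_2 = (2, 4, -6, -3)ᵀ.

Sanity check: (A − (2)·I) v_1 = (0, 0, 0, 0)ᵀ = 0. ✓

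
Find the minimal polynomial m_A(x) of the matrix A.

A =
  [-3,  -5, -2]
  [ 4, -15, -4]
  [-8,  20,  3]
x^2 + 10*x + 25

The characteristic polynomial is χ_A(x) = (x + 5)^3, so the eigenvalues are known. The minimal polynomial is
  m_A(x) = Π_λ (x − λ)^{k_λ}
where k_λ is the size of the *largest* Jordan block for λ (equivalently, the smallest k with (A − λI)^k v = 0 for every generalised eigenvector v of λ).

  λ = -5: largest Jordan block has size 2, contributing (x + 5)^2

So m_A(x) = (x + 5)^2 = x^2 + 10*x + 25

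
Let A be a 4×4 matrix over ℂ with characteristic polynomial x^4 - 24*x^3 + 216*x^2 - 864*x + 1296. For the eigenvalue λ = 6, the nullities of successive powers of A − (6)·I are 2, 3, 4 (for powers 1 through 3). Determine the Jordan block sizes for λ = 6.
Block sizes for λ = 6: [3, 1]

From the dimensions of kernels of powers, the number of Jordan blocks of size at least j is d_j − d_{j−1} where d_j = dim ker(N^j) (with d_0 = 0). Computing the differences gives [2, 1, 1].
The number of blocks of size exactly k is (#blocks of size ≥ k) − (#blocks of size ≥ k + 1), so the partition is: 1 block(s) of size 1, 1 block(s) of size 3.
In nonincreasing order the block sizes are [3, 1].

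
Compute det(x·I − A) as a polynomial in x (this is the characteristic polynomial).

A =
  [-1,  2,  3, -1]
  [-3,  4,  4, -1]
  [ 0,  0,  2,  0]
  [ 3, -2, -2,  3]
x^4 - 8*x^3 + 24*x^2 - 32*x + 16

Expanding det(x·I − A) (e.g. by cofactor expansion or by noting that A is similar to its Jordan form J, which has the same characteristic polynomial as A) gives
  χ_A(x) = x^4 - 8*x^3 + 24*x^2 - 32*x + 16
which factors as (x - 2)^4. The eigenvalues (with algebraic multiplicities) are λ = 2 with multiplicity 4.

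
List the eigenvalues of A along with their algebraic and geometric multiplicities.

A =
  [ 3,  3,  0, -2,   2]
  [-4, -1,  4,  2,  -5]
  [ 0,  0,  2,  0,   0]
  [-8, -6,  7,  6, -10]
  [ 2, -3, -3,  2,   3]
λ = 2: alg = 4, geom = 2; λ = 5: alg = 1, geom = 1

Step 1 — factor the characteristic polynomial to read off the algebraic multiplicities:
  χ_A(x) = (x - 5)*(x - 2)^4

Step 2 — compute geometric multiplicities via the rank-nullity identity g(λ) = n − rank(A − λI):
  rank(A − (2)·I) = 3, so dim ker(A − (2)·I) = n − 3 = 2
  rank(A − (5)·I) = 4, so dim ker(A − (5)·I) = n − 4 = 1

Summary:
  λ = 2: algebraic multiplicity = 4, geometric multiplicity = 2
  λ = 5: algebraic multiplicity = 1, geometric multiplicity = 1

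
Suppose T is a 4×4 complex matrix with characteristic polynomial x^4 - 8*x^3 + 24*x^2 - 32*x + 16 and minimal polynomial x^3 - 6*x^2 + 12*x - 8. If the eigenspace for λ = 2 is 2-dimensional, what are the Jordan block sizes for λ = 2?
Block sizes for λ = 2: [3, 1]

Step 1 — from the characteristic polynomial, algebraic multiplicity of λ = 2 is 4. From dim ker(T − (2)·I) = 2, there are exactly 2 Jordan blocks for λ = 2.
Step 2 — from the minimal polynomial, the factor (x − 2)^3 tells us the largest block for λ = 2 has size 3.
Step 3 — with total size 4, 2 blocks, and largest block 3, the block sizes (in nonincreasing order) are [3, 1].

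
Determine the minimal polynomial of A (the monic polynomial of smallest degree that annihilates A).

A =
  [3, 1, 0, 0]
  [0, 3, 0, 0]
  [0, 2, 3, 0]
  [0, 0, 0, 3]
x^2 - 6*x + 9

The characteristic polynomial is χ_A(x) = (x - 3)^4, so the eigenvalues are known. The minimal polynomial is
  m_A(x) = Π_λ (x − λ)^{k_λ}
where k_λ is the size of the *largest* Jordan block for λ (equivalently, the smallest k with (A − λI)^k v = 0 for every generalised eigenvector v of λ).

  λ = 3: largest Jordan block has size 2, contributing (x − 3)^2

So m_A(x) = (x - 3)^2 = x^2 - 6*x + 9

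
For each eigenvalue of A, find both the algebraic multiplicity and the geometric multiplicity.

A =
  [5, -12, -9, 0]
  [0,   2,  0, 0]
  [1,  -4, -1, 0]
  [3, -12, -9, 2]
λ = 2: alg = 4, geom = 3

Step 1 — factor the characteristic polynomial to read off the algebraic multiplicities:
  χ_A(x) = (x - 2)^4

Step 2 — compute geometric multiplicities via the rank-nullity identity g(λ) = n − rank(A − λI):
  rank(A − (2)·I) = 1, so dim ker(A − (2)·I) = n − 1 = 3

Summary:
  λ = 2: algebraic multiplicity = 4, geometric multiplicity = 3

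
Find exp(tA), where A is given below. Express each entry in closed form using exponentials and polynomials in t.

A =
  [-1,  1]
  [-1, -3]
e^{tA} =
  [t*exp(-2*t) + exp(-2*t), t*exp(-2*t)]
  [-t*exp(-2*t), -t*exp(-2*t) + exp(-2*t)]

Strategy: write A = P · J · P⁻¹ where J is a Jordan canonical form, so e^{tA} = P · e^{tJ} · P⁻¹, and e^{tJ} can be computed block-by-block.

A has Jordan form
J =
  [-2,  1]
  [ 0, -2]
(up to reordering of blocks).

Per-block formulas:
  For a 2×2 Jordan block J_2(-2): exp(t · J_2(-2)) = e^(-2t)·(I + t·N), where N is the 2×2 nilpotent shift.

After assembling e^{tJ} and conjugating by P, we get:

e^{tA} =
  [t*exp(-2*t) + exp(-2*t), t*exp(-2*t)]
  [-t*exp(-2*t), -t*exp(-2*t) + exp(-2*t)]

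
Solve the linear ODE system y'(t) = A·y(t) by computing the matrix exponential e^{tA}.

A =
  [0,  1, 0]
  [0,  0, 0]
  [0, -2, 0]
e^{tA} =
  [1, t, 0]
  [0, 1, 0]
  [0, -2*t, 1]

Strategy: write A = P · J · P⁻¹ where J is a Jordan canonical form, so e^{tA} = P · e^{tJ} · P⁻¹, and e^{tJ} can be computed block-by-block.

A has Jordan form
J =
  [0, 1, 0]
  [0, 0, 0]
  [0, 0, 0]
(up to reordering of blocks).

Per-block formulas:
  For a 1×1 block at λ = 0: exp(t · [0]) = [e^(0t)].
  For a 2×2 Jordan block J_2(0): exp(t · J_2(0)) = e^(0t)·(I + t·N), where N is the 2×2 nilpotent shift.

After assembling e^{tJ} and conjugating by P, we get:

e^{tA} =
  [1, t, 0]
  [0, 1, 0]
  [0, -2*t, 1]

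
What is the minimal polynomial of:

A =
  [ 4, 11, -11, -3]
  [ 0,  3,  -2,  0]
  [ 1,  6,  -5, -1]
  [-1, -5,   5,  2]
x^3 - 3*x^2 + 3*x - 1

The characteristic polynomial is χ_A(x) = (x - 1)^4, so the eigenvalues are known. The minimal polynomial is
  m_A(x) = Π_λ (x − λ)^{k_λ}
where k_λ is the size of the *largest* Jordan block for λ (equivalently, the smallest k with (A − λI)^k v = 0 for every generalised eigenvector v of λ).

  λ = 1: largest Jordan block has size 3, contributing (x − 1)^3

So m_A(x) = (x - 1)^3 = x^3 - 3*x^2 + 3*x - 1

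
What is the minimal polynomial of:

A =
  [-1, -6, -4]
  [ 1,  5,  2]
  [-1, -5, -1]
x^3 - 3*x^2 + 3*x - 1

The characteristic polynomial is χ_A(x) = (x - 1)^3, so the eigenvalues are known. The minimal polynomial is
  m_A(x) = Π_λ (x − λ)^{k_λ}
where k_λ is the size of the *largest* Jordan block for λ (equivalently, the smallest k with (A − λI)^k v = 0 for every generalised eigenvector v of λ).

  λ = 1: largest Jordan block has size 3, contributing (x − 1)^3

So m_A(x) = (x - 1)^3 = x^3 - 3*x^2 + 3*x - 1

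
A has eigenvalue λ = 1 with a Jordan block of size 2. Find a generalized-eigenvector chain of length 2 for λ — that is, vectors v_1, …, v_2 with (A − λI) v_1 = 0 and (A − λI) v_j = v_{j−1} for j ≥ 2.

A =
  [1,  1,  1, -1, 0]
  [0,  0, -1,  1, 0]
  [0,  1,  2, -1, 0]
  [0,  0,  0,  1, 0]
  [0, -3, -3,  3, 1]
A Jordan chain for λ = 1 of length 2:
v_1 = (1, -1, 1, 0, -3)ᵀ
v_2 = (0, 1, 0, 0, 0)ᵀ

Let N = A − (1)·I. We want v_2 with N^2 v_2 = 0 but N^1 v_2 ≠ 0; then v_{j-1} := N · v_j for j = 2, …, 2.

Pick v_2 = (0, 1, 0, 0, 0)ᵀ.
Then v_1 = N · v_2 = (1, -1, 1, 0, -3)ᵀ.

Sanity check: (A − (1)·I) v_1 = (0, 0, 0, 0, 0)ᵀ = 0. ✓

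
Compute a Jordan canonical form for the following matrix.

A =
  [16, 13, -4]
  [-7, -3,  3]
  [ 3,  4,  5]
J_3(6)

The characteristic polynomial is
  det(x·I − A) = x^3 - 18*x^2 + 108*x - 216 = (x - 6)^3

Eigenvalues and multiplicities (the geometric multiplicity of λ is n − rank(A − λI), which equals the number of Jordan blocks for λ):
  λ = 6: algebraic multiplicity = 3, geometric multiplicity = 1

Determining the block sizes for each eigenvalue:
  λ = 6: one block (gm = 1), so the single block has size am = 3 → block sizes [3]

Assembling the blocks gives a Jordan form
J =
  [6, 1, 0]
  [0, 6, 1]
  [0, 0, 6]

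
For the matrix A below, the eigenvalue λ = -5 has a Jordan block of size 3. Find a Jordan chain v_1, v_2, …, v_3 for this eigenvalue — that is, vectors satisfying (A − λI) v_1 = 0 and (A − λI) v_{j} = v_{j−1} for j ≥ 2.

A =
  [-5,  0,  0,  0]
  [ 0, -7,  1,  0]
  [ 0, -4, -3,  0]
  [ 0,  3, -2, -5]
A Jordan chain for λ = -5 of length 3:
v_1 = (0, 0, 0, 2)ᵀ
v_2 = (0, -2, -4, 3)ᵀ
v_3 = (0, 1, 0, 0)ᵀ

Let N = A − (-5)·I. We want v_3 with N^3 v_3 = 0 but N^2 v_3 ≠ 0; then v_{j-1} := N · v_j for j = 3, …, 2.

Pick v_3 = (0, 1, 0, 0)ᵀ.
Then v_2 = N · v_3 = (0, -2, -4, 3)ᵀ.
Then v_1 = N · v_2 = (0, 0, 0, 2)ᵀ.

Sanity check: (A − (-5)·I) v_1 = (0, 0, 0, 0)ᵀ = 0. ✓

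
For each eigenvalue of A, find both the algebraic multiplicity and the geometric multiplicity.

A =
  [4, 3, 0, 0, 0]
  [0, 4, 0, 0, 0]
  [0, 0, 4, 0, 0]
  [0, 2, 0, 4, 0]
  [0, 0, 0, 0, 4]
λ = 4: alg = 5, geom = 4

Step 1 — factor the characteristic polynomial to read off the algebraic multiplicities:
  χ_A(x) = (x - 4)^5

Step 2 — compute geometric multiplicities via the rank-nullity identity g(λ) = n − rank(A − λI):
  rank(A − (4)·I) = 1, so dim ker(A − (4)·I) = n − 1 = 4

Summary:
  λ = 4: algebraic multiplicity = 5, geometric multiplicity = 4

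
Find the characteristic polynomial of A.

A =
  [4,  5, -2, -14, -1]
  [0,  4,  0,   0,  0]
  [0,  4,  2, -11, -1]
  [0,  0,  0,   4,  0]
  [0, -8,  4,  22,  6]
x^5 - 20*x^4 + 160*x^3 - 640*x^2 + 1280*x - 1024

Expanding det(x·I − A) (e.g. by cofactor expansion or by noting that A is similar to its Jordan form J, which has the same characteristic polynomial as A) gives
  χ_A(x) = x^5 - 20*x^4 + 160*x^3 - 640*x^2 + 1280*x - 1024
which factors as (x - 4)^5. The eigenvalues (with algebraic multiplicities) are λ = 4 with multiplicity 5.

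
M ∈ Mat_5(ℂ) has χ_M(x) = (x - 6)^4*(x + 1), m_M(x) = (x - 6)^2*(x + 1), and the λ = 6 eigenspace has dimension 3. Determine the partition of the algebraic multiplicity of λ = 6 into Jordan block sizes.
Block sizes for λ = 6: [2, 1, 1]

Step 1 — from the characteristic polynomial, algebraic multiplicity of λ = 6 is 4. From dim ker(M − (6)·I) = 3, there are exactly 3 Jordan blocks for λ = 6.
Step 2 — from the minimal polynomial, the factor (x − 6)^2 tells us the largest block for λ = 6 has size 2.
Step 3 — with total size 4, 3 blocks, and largest block 2, the block sizes (in nonincreasing order) are [2, 1, 1].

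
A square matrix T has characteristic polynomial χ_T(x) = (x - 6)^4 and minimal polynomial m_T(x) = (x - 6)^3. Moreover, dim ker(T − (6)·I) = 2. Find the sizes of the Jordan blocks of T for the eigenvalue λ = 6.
Block sizes for λ = 6: [3, 1]

Step 1 — from the characteristic polynomial, algebraic multiplicity of λ = 6 is 4. From dim ker(T − (6)·I) = 2, there are exactly 2 Jordan blocks for λ = 6.
Step 2 — from the minimal polynomial, the factor (x − 6)^3 tells us the largest block for λ = 6 has size 3.
Step 3 — with total size 4, 2 blocks, and largest block 3, the block sizes (in nonincreasing order) are [3, 1].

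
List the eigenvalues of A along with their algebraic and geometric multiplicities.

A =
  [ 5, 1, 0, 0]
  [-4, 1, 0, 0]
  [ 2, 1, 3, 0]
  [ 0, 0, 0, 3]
λ = 3: alg = 4, geom = 3

Step 1 — factor the characteristic polynomial to read off the algebraic multiplicities:
  χ_A(x) = (x - 3)^4

Step 2 — compute geometric multiplicities via the rank-nullity identity g(λ) = n − rank(A − λI):
  rank(A − (3)·I) = 1, so dim ker(A − (3)·I) = n − 1 = 3

Summary:
  λ = 3: algebraic multiplicity = 4, geometric multiplicity = 3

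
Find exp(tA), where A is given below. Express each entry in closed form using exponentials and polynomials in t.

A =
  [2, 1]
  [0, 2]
e^{tA} =
  [exp(2*t), t*exp(2*t)]
  [0, exp(2*t)]

Strategy: write A = P · J · P⁻¹ where J is a Jordan canonical form, so e^{tA} = P · e^{tJ} · P⁻¹, and e^{tJ} can be computed block-by-block.

A has Jordan form
J =
  [2, 1]
  [0, 2]
(up to reordering of blocks).

Per-block formulas:
  For a 2×2 Jordan block J_2(2): exp(t · J_2(2)) = e^(2t)·(I + t·N), where N is the 2×2 nilpotent shift.

After assembling e^{tJ} and conjugating by P, we get:

e^{tA} =
  [exp(2*t), t*exp(2*t)]
  [0, exp(2*t)]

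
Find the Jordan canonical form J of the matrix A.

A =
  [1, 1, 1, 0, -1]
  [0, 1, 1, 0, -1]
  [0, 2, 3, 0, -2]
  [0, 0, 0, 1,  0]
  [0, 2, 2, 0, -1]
J_3(1) ⊕ J_1(1) ⊕ J_1(1)

The characteristic polynomial is
  det(x·I − A) = x^5 - 5*x^4 + 10*x^3 - 10*x^2 + 5*x - 1 = (x - 1)^5

Eigenvalues and multiplicities (the geometric multiplicity of λ is n − rank(A − λI), which equals the number of Jordan blocks for λ):
  λ = 1: algebraic multiplicity = 5, geometric multiplicity = 3

Determining the block sizes for each eigenvalue:
  λ = 1: with am = 5 and gm = 3, the partition is not yet determined (e.g. several partitions of 5 into 3 parts exist). Let N = A − (1)·I. Computing rank(N^1) = 2, rank(N^2) = 1, rank(N^3) = 0; the number of blocks of size ≥ j is rank(N^{j−1}) − rank(N^j), giving [3, 1, 1]. So we have 1 block(s) of size 3, 2 block(s) of size 1 → block sizes [3, 1, 1]

Assembling the blocks gives a Jordan form
J =
  [1, 1, 0, 0, 0]
  [0, 1, 1, 0, 0]
  [0, 0, 1, 0, 0]
  [0, 0, 0, 1, 0]
  [0, 0, 0, 0, 1]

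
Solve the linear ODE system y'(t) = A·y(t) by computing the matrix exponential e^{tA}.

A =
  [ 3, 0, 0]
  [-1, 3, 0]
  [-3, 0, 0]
e^{tA} =
  [exp(3*t), 0, 0]
  [-t*exp(3*t), exp(3*t), 0]
  [1 - exp(3*t), 0, 1]

Strategy: write A = P · J · P⁻¹ where J is a Jordan canonical form, so e^{tA} = P · e^{tJ} · P⁻¹, and e^{tJ} can be computed block-by-block.

A has Jordan form
J =
  [0, 0, 0]
  [0, 3, 1]
  [0, 0, 3]
(up to reordering of blocks).

Per-block formulas:
  For a 2×2 Jordan block J_2(3): exp(t · J_2(3)) = e^(3t)·(I + t·N), where N is the 2×2 nilpotent shift.
  For a 1×1 block at λ = 0: exp(t · [0]) = [e^(0t)].

After assembling e^{tJ} and conjugating by P, we get:

e^{tA} =
  [exp(3*t), 0, 0]
  [-t*exp(3*t), exp(3*t), 0]
  [1 - exp(3*t), 0, 1]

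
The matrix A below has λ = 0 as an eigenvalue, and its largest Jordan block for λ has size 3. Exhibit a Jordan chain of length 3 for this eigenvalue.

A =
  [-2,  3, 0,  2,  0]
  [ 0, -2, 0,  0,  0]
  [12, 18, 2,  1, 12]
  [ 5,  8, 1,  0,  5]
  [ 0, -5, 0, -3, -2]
A Jordan chain for λ = 0 of length 3:
v_1 = (2, 0, 5, 2, -3)ᵀ
v_2 = (0, 0, 2, 1, 0)ᵀ
v_3 = (0, 0, 1, 0, 0)ᵀ

Let N = A − (0)·I. We want v_3 with N^3 v_3 = 0 but N^2 v_3 ≠ 0; then v_{j-1} := N · v_j for j = 3, …, 2.

Pick v_3 = (0, 0, 1, 0, 0)ᵀ.
Then v_2 = N · v_3 = (0, 0, 2, 1, 0)ᵀ.
Then v_1 = N · v_2 = (2, 0, 5, 2, -3)ᵀ.

Sanity check: (A − (0)·I) v_1 = (0, 0, 0, 0, 0)ᵀ = 0. ✓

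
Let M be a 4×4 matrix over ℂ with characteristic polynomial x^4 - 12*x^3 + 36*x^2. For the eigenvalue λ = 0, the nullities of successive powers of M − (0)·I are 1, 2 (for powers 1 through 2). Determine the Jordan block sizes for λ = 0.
Block sizes for λ = 0: [2]

From the dimensions of kernels of powers, the number of Jordan blocks of size at least j is d_j − d_{j−1} where d_j = dim ker(N^j) (with d_0 = 0). Computing the differences gives [1, 1].
The number of blocks of size exactly k is (#blocks of size ≥ k) − (#blocks of size ≥ k + 1), so the partition is: 1 block(s) of size 2.
In nonincreasing order the block sizes are [2].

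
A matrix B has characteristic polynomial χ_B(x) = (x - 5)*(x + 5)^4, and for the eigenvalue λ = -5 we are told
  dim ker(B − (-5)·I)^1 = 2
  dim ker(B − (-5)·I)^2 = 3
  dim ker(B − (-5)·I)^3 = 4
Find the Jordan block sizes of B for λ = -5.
Block sizes for λ = -5: [3, 1]

From the dimensions of kernels of powers, the number of Jordan blocks of size at least j is d_j − d_{j−1} where d_j = dim ker(N^j) (with d_0 = 0). Computing the differences gives [2, 1, 1].
The number of blocks of size exactly k is (#blocks of size ≥ k) − (#blocks of size ≥ k + 1), so the partition is: 1 block(s) of size 1, 1 block(s) of size 3.
In nonincreasing order the block sizes are [3, 1].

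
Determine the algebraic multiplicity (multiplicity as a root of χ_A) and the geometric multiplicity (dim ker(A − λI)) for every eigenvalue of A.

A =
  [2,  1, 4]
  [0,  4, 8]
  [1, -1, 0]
λ = 2: alg = 3, geom = 1

Step 1 — factor the characteristic polynomial to read off the algebraic multiplicities:
  χ_A(x) = (x - 2)^3

Step 2 — compute geometric multiplicities via the rank-nullity identity g(λ) = n − rank(A − λI):
  rank(A − (2)·I) = 2, so dim ker(A − (2)·I) = n − 2 = 1

Summary:
  λ = 2: algebraic multiplicity = 3, geometric multiplicity = 1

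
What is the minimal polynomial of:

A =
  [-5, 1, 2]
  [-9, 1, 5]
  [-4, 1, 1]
x^3 + 3*x^2 + 3*x + 1

The characteristic polynomial is χ_A(x) = (x + 1)^3, so the eigenvalues are known. The minimal polynomial is
  m_A(x) = Π_λ (x − λ)^{k_λ}
where k_λ is the size of the *largest* Jordan block for λ (equivalently, the smallest k with (A − λI)^k v = 0 for every generalised eigenvector v of λ).

  λ = -1: largest Jordan block has size 3, contributing (x + 1)^3

So m_A(x) = (x + 1)^3 = x^3 + 3*x^2 + 3*x + 1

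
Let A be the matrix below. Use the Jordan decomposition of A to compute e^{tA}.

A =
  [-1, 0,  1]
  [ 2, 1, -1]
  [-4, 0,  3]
e^{tA} =
  [-2*t*exp(t) + exp(t), 0, t*exp(t)]
  [2*t*exp(t), exp(t), -t*exp(t)]
  [-4*t*exp(t), 0, 2*t*exp(t) + exp(t)]

Strategy: write A = P · J · P⁻¹ where J is a Jordan canonical form, so e^{tA} = P · e^{tJ} · P⁻¹, and e^{tJ} can be computed block-by-block.

A has Jordan form
J =
  [1, 1, 0]
  [0, 1, 0]
  [0, 0, 1]
(up to reordering of blocks).

Per-block formulas:
  For a 2×2 Jordan block J_2(1): exp(t · J_2(1)) = e^(1t)·(I + t·N), where N is the 2×2 nilpotent shift.
  For a 1×1 block at λ = 1: exp(t · [1]) = [e^(1t)].

After assembling e^{tJ} and conjugating by P, we get:

e^{tA} =
  [-2*t*exp(t) + exp(t), 0, t*exp(t)]
  [2*t*exp(t), exp(t), -t*exp(t)]
  [-4*t*exp(t), 0, 2*t*exp(t) + exp(t)]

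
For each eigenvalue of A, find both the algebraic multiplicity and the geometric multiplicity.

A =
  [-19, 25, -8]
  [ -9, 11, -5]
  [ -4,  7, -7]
λ = -5: alg = 3, geom = 1

Step 1 — factor the characteristic polynomial to read off the algebraic multiplicities:
  χ_A(x) = (x + 5)^3

Step 2 — compute geometric multiplicities via the rank-nullity identity g(λ) = n − rank(A − λI):
  rank(A − (-5)·I) = 2, so dim ker(A − (-5)·I) = n − 2 = 1

Summary:
  λ = -5: algebraic multiplicity = 3, geometric multiplicity = 1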